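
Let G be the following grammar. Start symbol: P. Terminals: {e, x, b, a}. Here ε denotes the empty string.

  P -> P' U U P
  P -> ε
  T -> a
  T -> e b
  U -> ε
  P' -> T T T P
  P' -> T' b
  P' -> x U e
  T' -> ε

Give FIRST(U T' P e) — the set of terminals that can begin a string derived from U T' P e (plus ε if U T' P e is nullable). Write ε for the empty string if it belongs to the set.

FIRST(T) = {a, e}
FIRST(U) = {ε}
FIRST(T') = {ε}
FIRST(P') = {a, b, e, x}  (via T T T P, T' b)
FIRST(P) = {ε, a, b, e, x}  (via P' U U P)
FIRST(U T' P e): take FIRST of each symbol in turn, carrying on past any symbol whose FIRST contains ε; result {a, b, e, x}.

{a, b, e, x}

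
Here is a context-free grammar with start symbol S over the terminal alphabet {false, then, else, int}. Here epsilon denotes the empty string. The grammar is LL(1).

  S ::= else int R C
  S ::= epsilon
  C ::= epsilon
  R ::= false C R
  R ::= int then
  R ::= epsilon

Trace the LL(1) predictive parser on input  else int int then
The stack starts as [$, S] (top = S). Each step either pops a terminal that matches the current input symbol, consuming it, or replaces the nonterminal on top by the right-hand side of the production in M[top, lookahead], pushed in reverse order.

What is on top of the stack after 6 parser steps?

     Stack           Input                Action
  1  $ S             else int int then $  expand S ::= else int R C
  2  $ C R int else  else int int then $  match else
  3  $ C R int       int int then $       match int
  4  $ C R           int then $           expand R ::= int then
  5  $ C then int    int then $           match int
  6  $ C then        then $               match then
Stack after step 6: $ C (top = C).

C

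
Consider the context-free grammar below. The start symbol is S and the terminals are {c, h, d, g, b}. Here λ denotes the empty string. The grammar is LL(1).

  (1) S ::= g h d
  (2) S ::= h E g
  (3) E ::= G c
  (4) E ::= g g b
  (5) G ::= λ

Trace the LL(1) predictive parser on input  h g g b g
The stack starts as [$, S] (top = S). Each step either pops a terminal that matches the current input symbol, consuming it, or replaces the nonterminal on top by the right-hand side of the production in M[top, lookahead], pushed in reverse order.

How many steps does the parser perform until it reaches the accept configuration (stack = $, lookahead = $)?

7

step 1: stack=$ S  input=h g g b g $  — expand S ::= h E g
step 2: stack=$ g E h  input=h g g b g $  — match h
step 3: stack=$ g E  input=g g b g $  — expand E ::= g g b
step 4: stack=$ g b g g  input=g g b g $  — match g
step 5: stack=$ g b g  input=g b g $  — match g
step 6: stack=$ g b  input=b g $  — match b
step 7: stack=$ g  input=g $  — match g
Accept reached after 7 steps.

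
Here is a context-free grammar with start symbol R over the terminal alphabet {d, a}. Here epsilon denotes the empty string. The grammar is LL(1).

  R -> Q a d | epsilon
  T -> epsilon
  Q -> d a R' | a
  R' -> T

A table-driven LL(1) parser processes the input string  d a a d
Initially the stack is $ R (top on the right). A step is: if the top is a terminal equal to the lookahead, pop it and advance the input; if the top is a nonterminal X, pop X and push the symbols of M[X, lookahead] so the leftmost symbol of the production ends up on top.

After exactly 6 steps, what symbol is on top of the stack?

a

step 1: stack=$ R  input=d a a d $  — expand R -> Q a d
step 2: stack=$ d a Q  input=d a a d $  — expand Q -> d a R'
step 3: stack=$ d a R' a d  input=d a a d $  — match d
step 4: stack=$ d a R' a  input=a a d $  — match a
step 5: stack=$ d a R'  input=a d $  — expand R' -> T
step 6: stack=$ d a T  input=a d $  — expand T -> epsilon
Stack after step 6: $ d a (top = a).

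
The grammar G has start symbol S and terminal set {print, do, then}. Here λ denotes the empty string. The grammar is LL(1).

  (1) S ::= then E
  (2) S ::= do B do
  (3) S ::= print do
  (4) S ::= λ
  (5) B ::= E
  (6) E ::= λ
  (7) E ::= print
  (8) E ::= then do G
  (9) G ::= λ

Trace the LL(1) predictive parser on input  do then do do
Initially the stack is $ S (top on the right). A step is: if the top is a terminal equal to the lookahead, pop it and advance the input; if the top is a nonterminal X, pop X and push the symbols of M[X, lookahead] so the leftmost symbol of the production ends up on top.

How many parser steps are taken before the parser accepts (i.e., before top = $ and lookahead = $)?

8

step 1: stack=$ S  input=do then do do $  — expand S ::= do B do
step 2: stack=$ do B do  input=do then do do $  — match do
step 3: stack=$ do B  input=then do do $  — expand B ::= E
step 4: stack=$ do E  input=then do do $  — expand E ::= then do G
step 5: stack=$ do G do then  input=then do do $  — match then
step 6: stack=$ do G do  input=do do $  — match do
step 7: stack=$ do G  input=do $  — expand G ::= λ
step 8: stack=$ do  input=do $  — match do
Accept reached after 8 steps.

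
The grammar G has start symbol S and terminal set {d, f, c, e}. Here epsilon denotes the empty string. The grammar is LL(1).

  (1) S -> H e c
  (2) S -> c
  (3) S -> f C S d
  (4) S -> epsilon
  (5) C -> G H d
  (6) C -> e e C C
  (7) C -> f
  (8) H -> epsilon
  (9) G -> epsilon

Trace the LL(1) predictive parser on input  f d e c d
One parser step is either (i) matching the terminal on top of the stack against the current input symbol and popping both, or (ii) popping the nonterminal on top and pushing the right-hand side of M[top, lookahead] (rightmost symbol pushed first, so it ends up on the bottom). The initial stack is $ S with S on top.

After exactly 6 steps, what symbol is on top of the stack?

     Stack        Input        Action
  1  $ S          f d e c d $  expand S -> f C S d
  2  $ d S C f    f d e c d $  match f
  3  $ d S C      d e c d $    expand C -> G H d
  4  $ d S d H G  d e c d $    expand G -> epsilon
  5  $ d S d H    d e c d $    expand H -> epsilon
  6  $ d S d      d e c d $    match d
Stack after step 6: $ d S (top = S).

S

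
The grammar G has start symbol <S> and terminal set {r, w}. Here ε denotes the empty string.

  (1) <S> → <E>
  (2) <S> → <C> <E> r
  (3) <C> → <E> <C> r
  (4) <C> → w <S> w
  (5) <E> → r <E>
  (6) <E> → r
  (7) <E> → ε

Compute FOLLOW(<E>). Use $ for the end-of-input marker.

{$, r, w}

FIRST(<E>) = {ε, r}
FIRST(<C>) = {r, w}  (via <E> <C> r)
FIRST(<S>) = {ε, r, w}  (via <E>, <C> <E> r)
FOLLOW(<S>) includes $ since <S> is the start symbol.
FOLLOW(<S>): in <C>→w <S> w, <S> is followed by w with FIRST {w}. Thus FOLLOW(<S>) = {$, w}.
FOLLOW(<C>): in <S>→<C> <E> r, <C> is followed by <E> r with FIRST {r}; in <C>→<E> <C> r, <C> is followed by r with FIRST {r}. Thus FOLLOW(<C>) = {r}.
FOLLOW(<E>): in <S>→<E>, the suffix after <E> is empty, so FOLLOW(<E>) ⊇ FOLLOW(<S>) = {$, w}; in <S>→<C> <E> r, <E> is followed by r with FIRST {r}; in <C>→<E> <C> r, <E> is followed by <C> r with FIRST {r, w}; in <E>→r <E>, the suffix after <E> is empty (adds nothing new). Thus FOLLOW(<E>) = {$, r, w}.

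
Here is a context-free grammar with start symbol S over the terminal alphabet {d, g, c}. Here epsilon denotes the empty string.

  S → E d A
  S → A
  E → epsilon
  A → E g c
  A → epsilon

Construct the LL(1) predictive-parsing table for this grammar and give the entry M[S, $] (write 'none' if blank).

FIRST(E): from E→epsilon we get {epsilon}. So FIRST(E) = {epsilon}.
FIRST(A): from A→E g c we get {g}; from A→epsilon we get {epsilon}. So FIRST(A) = {epsilon, g}.
FIRST(S): from S→E d A we get {d}; from S→A we get {epsilon, g}. So FIRST(S) = {epsilon, d, g}.
FOLLOW(S) includes $ since S is the start symbol.
FOLLOW(S): S appears on no right-hand side. Thus FOLLOW(S) = {$}.
For S → E d A: FIRST(E d A) = {d}, so it goes in M[S, t] for t ∈ {d}.
For S → A: FIRST(A) = {epsilon, g}, so it goes in M[S, t] for t ∈ {g}; since epsilon ∈ FIRST, also for every t ∈ FOLLOW(S) = {$}.

S → A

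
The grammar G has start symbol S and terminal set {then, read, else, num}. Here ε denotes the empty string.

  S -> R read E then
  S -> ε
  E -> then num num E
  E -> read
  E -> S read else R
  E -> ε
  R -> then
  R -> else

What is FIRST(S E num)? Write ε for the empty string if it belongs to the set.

{else, num, read, then}

FIRST(R): from R->then we get {then}; from R->else we get {else}. So FIRST(R) = {else, then}.
FIRST(S): from S->R read E then we get {else, then}; from S->ε we get {ε}. So FIRST(S) = {ε, else, then}.
FIRST(E): from E->then num num E we get {then}; from E->read we get {read}; from E->S read else R we get {else, read, then}; from E->ε we get {ε}. So FIRST(E) = {ε, else, read, then}.
FIRST(S E num): take FIRST of each symbol in turn, carrying on past any symbol whose FIRST contains ε; result {else, num, read, then}.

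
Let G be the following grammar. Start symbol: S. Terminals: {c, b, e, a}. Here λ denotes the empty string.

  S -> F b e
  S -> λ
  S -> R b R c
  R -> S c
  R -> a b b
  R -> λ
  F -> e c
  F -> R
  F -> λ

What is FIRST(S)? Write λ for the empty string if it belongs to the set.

FIRST(S) = {λ, a, b, c, e}  (via F b e, R b R c)
FIRST(R) = {λ, a, b, c, e}  (via S c)
FIRST(F) = {λ, a, b, c, e}  (via R)

{λ, a, b, c, e}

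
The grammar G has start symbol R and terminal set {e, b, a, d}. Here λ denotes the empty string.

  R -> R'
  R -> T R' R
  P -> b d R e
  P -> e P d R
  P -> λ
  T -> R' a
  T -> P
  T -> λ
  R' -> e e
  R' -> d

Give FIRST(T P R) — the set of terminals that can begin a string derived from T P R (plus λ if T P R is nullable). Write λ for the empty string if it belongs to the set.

FIRST(P): from P->b d R e we get {b}; from P->e P d R we get {e}; from P->λ we get {λ}. So FIRST(P) = {λ, b, e}.
FIRST(R'): from R'->e e we get {e}; from R'->d we get {d}. So FIRST(R') = {d, e}.
FIRST(T): from T->R' a we get {d, e}; from T->P we get {λ, b, e}; from T->λ we get {λ}. So FIRST(T) = {λ, b, d, e}.
FIRST(R): from R->R' we get {d, e}; from R->T R' R we get {b, d, e}. So FIRST(R) = {b, d, e}.
FIRST(T P R): take FIRST of each symbol in turn, carrying on past any symbol whose FIRST contains λ; result {b, d, e}.

{b, d, e}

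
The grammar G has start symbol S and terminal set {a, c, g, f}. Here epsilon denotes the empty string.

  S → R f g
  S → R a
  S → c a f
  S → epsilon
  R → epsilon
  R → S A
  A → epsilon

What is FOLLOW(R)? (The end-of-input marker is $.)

{a, f}

FIRST(A) = {epsilon}
FIRST(S) = {epsilon, a, c, f}  (via R f g, R a)
FIRST(R) = {epsilon, a, c, f}  (via S A)
FOLLOW(S) includes $ since S is the start symbol.
FOLLOW(R): in S→R f g, R is followed by f g with FIRST {f}; in S→R a, R is followed by a with FIRST {a}. Thus FOLLOW(R) = {a, f}.
FOLLOW(S): in R→S A, S is followed by A with FIRST {epsilon}; in R→S A, the suffix after S is nullable, so FOLLOW(S) ⊇ FOLLOW(R) = {a, f}. Thus FOLLOW(S) = {$, a, f}.
FOLLOW(A): in R→S A, the suffix after A is empty, so FOLLOW(A) ⊇ FOLLOW(R) = {a, f}. Thus FOLLOW(A) = {a, f}.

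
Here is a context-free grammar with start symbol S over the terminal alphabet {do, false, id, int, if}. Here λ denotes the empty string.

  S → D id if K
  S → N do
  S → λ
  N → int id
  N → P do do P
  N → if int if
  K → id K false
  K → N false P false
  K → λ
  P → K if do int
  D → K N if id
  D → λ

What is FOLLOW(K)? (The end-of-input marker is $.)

{$, false, id, if, int}

FIRST(S) = {λ, id, if, int}  (via D id if K, N do)
FIRST(N) = {id, if, int}  (via P do do P)
FIRST(K) = {λ, id, if, int}  (via N false P false)
FIRST(P) = {id, if, int}  (via K if do int)
FIRST(D) = {λ, id, if, int}  (via K N if id)
FOLLOW(S) includes $ since S is the start symbol.
FOLLOW(S): S appears on no right-hand side. Thus FOLLOW(S) = {$}.
FOLLOW(N): in S→N do, N is followed by do with FIRST {do}; in K→N false P false, N is followed by false P false with FIRST {false}; in D→K N if id, N is followed by if id with FIRST {if}. Thus FOLLOW(N) = {do, false, if}.
FOLLOW(K): in S→D id if K, the suffix after K is empty, so FOLLOW(K) ⊇ FOLLOW(S) = {$}; in K→id K false, K is followed by false with FIRST {false}; in P→K if do int, K is followed by if do int with FIRST {if}; in D→K N if id, K is followed by N if id with FIRST {id, if, int}. Thus FOLLOW(K) = {$, false, id, if, int}.
FOLLOW(P): in N→P do do P (occurrence 1), P is followed by do do P with FIRST {do}; in N→P do do P (occurrence 2), the suffix after P is empty, so FOLLOW(P) ⊇ FOLLOW(N) = {do, false, if}; in K→N false P false, P is followed by false with FIRST {false}. Thus FOLLOW(P) = {do, false, if}.
FOLLOW(D): in S→D id if K, D is followed by id if K with FIRST {id}. Thus FOLLOW(D) = {id}.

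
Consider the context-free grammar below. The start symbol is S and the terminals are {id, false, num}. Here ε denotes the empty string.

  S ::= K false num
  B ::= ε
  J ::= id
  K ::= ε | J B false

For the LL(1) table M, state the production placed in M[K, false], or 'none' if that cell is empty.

K ::= ε

FIRST(B): from B::=ε we get {ε}. So FIRST(B) = {ε}.
FIRST(J): from J::=id we get {id}. So FIRST(J) = {id}.
FIRST(K): from K::=ε we get {ε}; from K::=J B false we get {id}. So FIRST(K) = {ε, id}.
FIRST(S): from S::=K false num we get {false, id}. So FIRST(S) = {false, id}.
FOLLOW(S) includes $ since S is the start symbol.
FOLLOW(K): in S::=K false num, K is followed by false num with FIRST {false}. Thus FOLLOW(K) = {false}.
For K ::= ε: FIRST(ε) = {ε}, so it goes in M[K, t] for t ∈ {}; since ε ∈ FIRST, also for every t ∈ FOLLOW(K) = {false}.
For K ::= J B false: FIRST(J B false) = {id}, so it goes in M[K, t] for t ∈ {id}.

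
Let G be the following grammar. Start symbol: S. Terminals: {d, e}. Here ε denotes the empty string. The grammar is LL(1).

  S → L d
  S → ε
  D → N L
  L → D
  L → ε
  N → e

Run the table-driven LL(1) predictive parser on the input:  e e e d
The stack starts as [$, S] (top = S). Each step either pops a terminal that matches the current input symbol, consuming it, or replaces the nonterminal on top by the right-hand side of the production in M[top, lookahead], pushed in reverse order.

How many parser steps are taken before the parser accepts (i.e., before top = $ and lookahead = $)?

15

step 1: stack=$ S  input=e e e d $  — expand S → L d
step 2: stack=$ d L  input=e e e d $  — expand L → D
step 3: stack=$ d D  input=e e e d $  — expand D → N L
step 4: stack=$ d L N  input=e e e d $  — expand N → e
step 5: stack=$ d L e  input=e e e d $  — match e
step 6: stack=$ d L  input=e e d $  — expand L → D
step 7: stack=$ d D  input=e e d $  — expand D → N L
step 8: stack=$ d L N  input=e e d $  — expand N → e
step 9: stack=$ d L e  input=e e d $  — match e
step 10: stack=$ d L  input=e d $  — expand L → D
step 11: stack=$ d D  input=e d $  — expand D → N L
step 12: stack=$ d L N  input=e d $  — expand N → e
step 13: stack=$ d L e  input=e d $  — match e
step 14: stack=$ d L  input=d $  — expand L → ε
step 15: stack=$ d  input=d $  — match d
Accept reached after 15 steps.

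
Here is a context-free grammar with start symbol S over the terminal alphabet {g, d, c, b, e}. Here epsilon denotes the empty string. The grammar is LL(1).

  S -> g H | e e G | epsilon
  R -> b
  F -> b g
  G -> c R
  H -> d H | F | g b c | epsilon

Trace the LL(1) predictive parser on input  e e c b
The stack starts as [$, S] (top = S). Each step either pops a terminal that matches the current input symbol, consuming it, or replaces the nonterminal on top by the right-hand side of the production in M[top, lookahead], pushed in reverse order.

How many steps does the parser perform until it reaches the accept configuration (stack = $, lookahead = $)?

step 1: stack=$ S  input=e e c b $  — expand S -> e e G
step 2: stack=$ G e e  input=e e c b $  — match e
step 3: stack=$ G e  input=e c b $  — match e
step 4: stack=$ G  input=c b $  — expand G -> c R
step 5: stack=$ R c  input=c b $  — match c
step 6: stack=$ R  input=b $  — expand R -> b
step 7: stack=$ b  input=b $  — match b
Accept reached after 7 steps.

7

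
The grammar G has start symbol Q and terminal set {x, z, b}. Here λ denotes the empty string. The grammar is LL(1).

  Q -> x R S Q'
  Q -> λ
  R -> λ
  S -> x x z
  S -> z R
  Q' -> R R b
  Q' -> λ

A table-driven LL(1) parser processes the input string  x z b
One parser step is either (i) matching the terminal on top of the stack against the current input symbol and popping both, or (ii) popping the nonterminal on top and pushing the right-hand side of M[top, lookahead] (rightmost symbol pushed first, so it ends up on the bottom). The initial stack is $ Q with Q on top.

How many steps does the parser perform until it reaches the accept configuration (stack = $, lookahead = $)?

step 1: stack=$ Q  input=x z b $  — expand Q -> x R S Q'
step 2: stack=$ Q' S R x  input=x z b $  — match x
step 3: stack=$ Q' S R  input=z b $  — expand R -> λ
step 4: stack=$ Q' S  input=z b $  — expand S -> z R
step 5: stack=$ Q' R z  input=z b $  — match z
step 6: stack=$ Q' R  input=b $  — expand R -> λ
step 7: stack=$ Q'  input=b $  — expand Q' -> R R b
step 8: stack=$ b R R  input=b $  — expand R -> λ
step 9: stack=$ b R  input=b $  — expand R -> λ
step 10: stack=$ b  input=b $  — match b
Accept reached after 10 steps.

10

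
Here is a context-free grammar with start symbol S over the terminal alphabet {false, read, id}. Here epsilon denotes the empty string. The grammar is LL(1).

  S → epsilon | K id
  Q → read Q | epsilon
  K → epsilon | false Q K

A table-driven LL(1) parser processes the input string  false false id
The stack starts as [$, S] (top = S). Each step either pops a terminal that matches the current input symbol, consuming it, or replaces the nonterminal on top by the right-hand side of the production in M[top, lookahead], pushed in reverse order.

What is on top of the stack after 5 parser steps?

     Stack           Input             Action
  1  $ S             false false id $  expand S → K id
  2  $ id K          false false id $  expand K → false Q K
  3  $ id K Q false  false false id $  match false
  4  $ id K Q        false id $        expand Q → epsilon
  5  $ id K          false id $        expand K → false Q K
Stack after step 5: $ id K Q false (top = false).

false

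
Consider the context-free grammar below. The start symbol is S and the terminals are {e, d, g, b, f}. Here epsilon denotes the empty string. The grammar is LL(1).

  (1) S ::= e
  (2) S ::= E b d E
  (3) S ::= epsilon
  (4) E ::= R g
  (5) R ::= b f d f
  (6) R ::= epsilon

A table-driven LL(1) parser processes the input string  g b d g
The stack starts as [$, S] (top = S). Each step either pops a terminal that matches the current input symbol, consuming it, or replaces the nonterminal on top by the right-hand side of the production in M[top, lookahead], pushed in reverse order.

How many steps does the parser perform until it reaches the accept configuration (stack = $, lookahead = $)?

9

     Stack        Input      Action
  1  $ S          g b d g $  expand S ::= E b d E
  2  $ E d b E    g b d g $  expand E ::= R g
  3  $ E d b g R  g b d g $  expand R ::= epsilon
  4  $ E d b g    g b d g $  match g
  5  $ E d b      b d g $    match b
  6  $ E d        d g $      match d
  7  $ E          g $        expand E ::= R g
  8  $ g R        g $        expand R ::= epsilon
  9  $ g          g $        match g
Accept reached after 9 steps.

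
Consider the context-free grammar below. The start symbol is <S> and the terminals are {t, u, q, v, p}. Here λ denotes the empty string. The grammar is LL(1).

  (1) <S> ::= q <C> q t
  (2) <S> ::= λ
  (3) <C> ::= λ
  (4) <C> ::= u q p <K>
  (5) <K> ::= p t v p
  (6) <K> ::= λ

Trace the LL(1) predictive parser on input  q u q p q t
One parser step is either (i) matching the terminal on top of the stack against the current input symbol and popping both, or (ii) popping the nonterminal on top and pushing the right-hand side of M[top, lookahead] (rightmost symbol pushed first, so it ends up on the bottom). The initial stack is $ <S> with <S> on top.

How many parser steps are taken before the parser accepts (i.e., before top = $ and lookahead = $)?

step 1: stack=$ <S>  input=q u q p q t $  — expand <S> ::= q <C> q t
step 2: stack=$ t q <C> q  input=q u q p q t $  — match q
step 3: stack=$ t q <C>  input=u q p q t $  — expand <C> ::= u q p <K>
step 4: stack=$ t q <K> p q u  input=u q p q t $  — match u
step 5: stack=$ t q <K> p q  input=q p q t $  — match q
step 6: stack=$ t q <K> p  input=p q t $  — match p
step 7: stack=$ t q <K>  input=q t $  — expand <K> ::= λ
step 8: stack=$ t q  input=q t $  — match q
step 9: stack=$ t  input=t $  — match t
Accept reached after 9 steps.

9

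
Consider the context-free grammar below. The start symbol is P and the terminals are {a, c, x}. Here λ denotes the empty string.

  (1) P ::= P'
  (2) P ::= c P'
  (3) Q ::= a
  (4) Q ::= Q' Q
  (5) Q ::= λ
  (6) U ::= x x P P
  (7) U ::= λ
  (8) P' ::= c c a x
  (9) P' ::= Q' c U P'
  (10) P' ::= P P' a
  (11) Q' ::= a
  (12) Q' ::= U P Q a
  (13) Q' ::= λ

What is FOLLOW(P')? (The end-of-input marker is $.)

{$, a, c, x}

FIRST(U) = {λ, x}
FIRST(P) = {a, c, x}  (via P')
FIRST(Q') = {λ, a, c, x}  (via U P Q a)
FIRST(Q) = {λ, a, c, x}  (via Q' Q)
FIRST(P') = {a, c, x}  (via Q' c U P', P P' a)
FOLLOW(P) includes $ since P is the start symbol.
FOLLOW(Q): in Q::=Q' Q, the suffix after Q is empty (adds nothing new); in Q'::=U P Q a, Q is followed by a with FIRST {a}. Thus FOLLOW(Q) = {a}.
FOLLOW(U): in P'::=Q' c U P', U is followed by P' with FIRST {a, c, x}; in Q'::=U P Q a, U is followed by P Q a with FIRST {a, c, x}. Thus FOLLOW(U) = {a, c, x}.
FOLLOW(P): in U::=x x P P (occurrence 1), P is followed by P with FIRST {a, c, x}; in U::=x x P P (occurrence 2), the suffix after P is empty, so FOLLOW(P) ⊇ FOLLOW(U) = {a, c, x}; in P'::=P P' a, P is followed by P' a with FIRST {a, c, x}; in Q'::=U P Q a, P is followed by Q a with FIRST {a, c, x}. Thus FOLLOW(P) = {$, a, c, x}.
FOLLOW(P'): in P::=P', the suffix after P' is empty, so FOLLOW(P') ⊇ FOLLOW(P) = {$, a, c, x}; in P::=c P', the suffix after P' is empty, so FOLLOW(P') ⊇ FOLLOW(P) = {$, a, c, x}; in P'::=Q' c U P', the suffix after P' is empty (adds nothing new); in P'::=P P' a, P' is followed by a with FIRST {a}. Thus FOLLOW(P') = {$, a, c, x}.
FOLLOW(Q'): in Q::=Q' Q, Q' is followed by Q with FIRST {λ, a, c, x}; in Q::=Q' Q, the suffix after Q' is nullable, so FOLLOW(Q') ⊇ FOLLOW(Q) = {a}; in P'::=Q' c U P', Q' is followed by c U P' with FIRST {c}. Thus FOLLOW(Q') = {a, c, x}.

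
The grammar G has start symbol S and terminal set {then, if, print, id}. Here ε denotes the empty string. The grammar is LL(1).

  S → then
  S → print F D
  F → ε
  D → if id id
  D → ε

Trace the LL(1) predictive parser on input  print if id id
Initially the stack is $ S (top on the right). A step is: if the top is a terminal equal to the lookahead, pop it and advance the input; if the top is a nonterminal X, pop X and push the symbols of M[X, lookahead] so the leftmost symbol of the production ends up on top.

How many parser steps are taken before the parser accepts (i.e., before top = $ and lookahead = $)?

7

     Stack        Input             Action
  1  $ S          print if id id $  expand S → print F D
  2  $ D F print  print if id id $  match print
  3  $ D F        if id id $        expand F → ε
  4  $ D          if id id $        expand D → if id id
  5  $ id id if   if id id $        match if
  6  $ id id      id id $           match id
  7  $ id         id $              match id
Accept reached after 7 steps.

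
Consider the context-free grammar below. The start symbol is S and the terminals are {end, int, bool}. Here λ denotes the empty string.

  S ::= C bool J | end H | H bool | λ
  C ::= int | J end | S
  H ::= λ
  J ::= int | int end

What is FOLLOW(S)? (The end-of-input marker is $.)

{$, bool}

FIRST(H): from H::=λ we get {λ}. So FIRST(H) = {λ}.
FIRST(J): from J::=int we get {int}; from J::=int end we get {int}. So FIRST(J) = {int}.
FIRST(S): from S::=C bool J we get {bool, end, int}; from S::=end H we get {end}; from S::=H bool we get {bool}; from S::=λ we get {λ}. So FIRST(S) = {λ, bool, end, int}.
FIRST(C): from C::=int we get {int}; from C::=J end we get {int}; from C::=S we get {λ, bool, end, int}. So FIRST(C) = {λ, bool, end, int}.
FOLLOW(S) includes $ since S is the start symbol.
FOLLOW(C): in S::=C bool J, C is followed by bool J with FIRST {bool}. Thus FOLLOW(C) = {bool}.
FOLLOW(S): in C::=S, the suffix after S is empty, so FOLLOW(S) ⊇ FOLLOW(C) = {bool}. Thus FOLLOW(S) = {$, bool}.
FOLLOW(H): in S::=end H, the suffix after H is empty, so FOLLOW(H) ⊇ FOLLOW(S) = {$, bool}; in S::=H bool, H is followed by bool with FIRST {bool}. Thus FOLLOW(H) = {$, bool}.
FOLLOW(J): in S::=C bool J, the suffix after J is empty, so FOLLOW(J) ⊇ FOLLOW(S) = {$, bool}; in C::=J end, J is followed by end with FIRST {end}. Thus FOLLOW(J) = {$, bool, end}.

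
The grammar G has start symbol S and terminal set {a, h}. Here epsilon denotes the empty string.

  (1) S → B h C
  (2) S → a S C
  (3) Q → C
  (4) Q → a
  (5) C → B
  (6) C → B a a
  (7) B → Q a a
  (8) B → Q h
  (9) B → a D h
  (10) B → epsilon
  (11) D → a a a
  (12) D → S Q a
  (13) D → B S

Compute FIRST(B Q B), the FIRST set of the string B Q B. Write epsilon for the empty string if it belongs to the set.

{epsilon, a, h}

FIRST(S): from S→B h C we get {a, h}; from S→a S C we get {a}. So FIRST(S) = {a, h}.
FIRST(Q): from Q→C we get {epsilon, a, h}; from Q→a we get {a}. So FIRST(Q) = {epsilon, a, h}.
FIRST(B): from B→Q a a we get {a, h}; from B→Q h we get {a, h}; from B→a D h we get {a}; from B→epsilon we get {epsilon}. So FIRST(B) = {epsilon, a, h}.
FIRST(C): from C→B we get {epsilon, a, h}; from C→B a a we get {a, h}. So FIRST(C) = {epsilon, a, h}.
FIRST(D): from D→a a a we get {a}; from D→S Q a we get {a, h}; from D→B S we get {a, h}. So FIRST(D) = {a, h}.
FIRST(B Q B): take FIRST of each symbol in turn, carrying on past any symbol whose FIRST contains epsilon; result {epsilon, a, h}.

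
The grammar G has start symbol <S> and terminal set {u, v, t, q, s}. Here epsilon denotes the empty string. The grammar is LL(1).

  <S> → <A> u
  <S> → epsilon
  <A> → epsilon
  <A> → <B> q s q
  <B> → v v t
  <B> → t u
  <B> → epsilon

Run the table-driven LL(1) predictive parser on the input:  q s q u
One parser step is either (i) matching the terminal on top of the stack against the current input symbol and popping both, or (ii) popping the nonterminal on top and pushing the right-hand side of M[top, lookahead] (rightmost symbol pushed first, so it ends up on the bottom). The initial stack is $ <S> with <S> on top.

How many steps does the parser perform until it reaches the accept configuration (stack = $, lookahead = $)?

7

     Stack          Input      Action
  1  $ <S>          q s q u $  expand <S> → <A> u
  2  $ u <A>        q s q u $  expand <A> → <B> q s q
  3  $ u q s q <B>  q s q u $  expand <B> → epsilon
  4  $ u q s q      q s q u $  match q
  5  $ u q s        s q u $    match s
  6  $ u q          q u $      match q
  7  $ u            u $        match u
Accept reached after 7 steps.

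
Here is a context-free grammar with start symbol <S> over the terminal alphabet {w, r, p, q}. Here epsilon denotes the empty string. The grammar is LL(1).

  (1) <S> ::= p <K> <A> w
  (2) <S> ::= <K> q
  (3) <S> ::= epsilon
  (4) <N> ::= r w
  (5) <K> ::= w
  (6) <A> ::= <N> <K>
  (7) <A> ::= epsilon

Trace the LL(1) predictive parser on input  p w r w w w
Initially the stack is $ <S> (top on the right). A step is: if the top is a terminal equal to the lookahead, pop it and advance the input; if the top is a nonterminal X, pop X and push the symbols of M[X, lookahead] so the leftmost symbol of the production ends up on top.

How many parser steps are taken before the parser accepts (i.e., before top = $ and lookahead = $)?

step 1: stack=$ <S>  input=p w r w w w $  — expand <S> ::= p <K> <A> w
step 2: stack=$ w <A> <K> p  input=p w r w w w $  — match p
step 3: stack=$ w <A> <K>  input=w r w w w $  — expand <K> ::= w
step 4: stack=$ w <A> w  input=w r w w w $  — match w
step 5: stack=$ w <A>  input=r w w w $  — expand <A> ::= <N> <K>
step 6: stack=$ w <K> <N>  input=r w w w $  — expand <N> ::= r w
step 7: stack=$ w <K> w r  input=r w w w $  — match r
step 8: stack=$ w <K> w  input=w w w $  — match w
step 9: stack=$ w <K>  input=w w $  — expand <K> ::= w
step 10: stack=$ w w  input=w w $  — match w
step 11: stack=$ w  input=w $  — match w
Accept reached after 11 steps.

11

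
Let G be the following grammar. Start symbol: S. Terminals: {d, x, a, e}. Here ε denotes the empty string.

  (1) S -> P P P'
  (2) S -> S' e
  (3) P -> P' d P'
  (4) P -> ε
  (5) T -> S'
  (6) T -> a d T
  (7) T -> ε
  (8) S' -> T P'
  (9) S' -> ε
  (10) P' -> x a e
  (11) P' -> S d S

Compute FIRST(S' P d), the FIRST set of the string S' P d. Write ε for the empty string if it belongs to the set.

{a, d, e, x}

FIRST(S): from S->P P P' we get {a, e, x}; from S->S' e we get {a, e, x}. So FIRST(S) = {a, e, x}.
FIRST(P'): from P'->x a e we get {x}; from P'->S d S we get {a, e, x}. So FIRST(P') = {a, e, x}.
FIRST(P): from P->P' d P' we get {a, e, x}; from P->ε we get {ε}. So FIRST(P) = {ε, a, e, x}.
FIRST(T): from T->S' we get {ε, a, e, x}; from T->a d T we get {a}; from T->ε we get {ε}. So FIRST(T) = {ε, a, e, x}.
FIRST(S'): from S'->T P' we get {a, e, x}; from S'->ε we get {ε}. So FIRST(S') = {ε, a, e, x}.
FIRST(S' P d): take FIRST of each symbol in turn, carrying on past any symbol whose FIRST contains ε; result {a, d, e, x}.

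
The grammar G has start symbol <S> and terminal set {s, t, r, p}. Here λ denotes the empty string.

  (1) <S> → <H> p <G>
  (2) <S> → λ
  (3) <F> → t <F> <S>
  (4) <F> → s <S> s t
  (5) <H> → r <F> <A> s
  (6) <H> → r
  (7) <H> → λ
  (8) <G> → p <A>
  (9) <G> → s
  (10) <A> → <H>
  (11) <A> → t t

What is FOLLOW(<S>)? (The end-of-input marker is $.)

{$, p, r, s, t}

FIRST(<F>): from <F>→t <F> <S> we get {t}; from <F>→s <S> s t we get {s}. So FIRST(<F>) = {s, t}.
FIRST(<H>): from <H>→r <F> <A> s we get {r}; from <H>→r we get {r}; from <H>→λ we get {λ}. So FIRST(<H>) = {λ, r}.
FIRST(<G>): from <G>→p <A> we get {p}; from <G>→s we get {s}. So FIRST(<G>) = {p, s}.
FIRST(<S>): from <S>→<H> p <G> we get {p, r}; from <S>→λ we get {λ}. So FIRST(<S>) = {λ, p, r}.
FIRST(<A>): from <A>→<H> we get {λ, r}; from <A>→t t we get {t}. So FIRST(<A>) = {λ, r, t}.
FOLLOW(<S>) includes $ since <S> is the start symbol.
FOLLOW(<F>): in <F>→t <F> <S>, <F> is followed by <S> with FIRST {λ, p, r}; in <F>→t <F> <S>, the suffix after <F> is nullable (adds nothing new); in <H>→r <F> <A> s, <F> is followed by <A> s with FIRST {r, s, t}. Thus FOLLOW(<F>) = {p, r, s, t}.
FOLLOW(<S>): in <F>→t <F> <S>, the suffix after <S> is empty, so FOLLOW(<S>) ⊇ FOLLOW(<F>) = {p, r, s, t}; in <F>→s <S> s t, <S> is followed by s t with FIRST {s}. Thus FOLLOW(<S>) = {$, p, r, s, t}.
FOLLOW(<G>): in <S>→<H> p <G>, the suffix after <G> is empty, so FOLLOW(<G>) ⊇ FOLLOW(<S>) = {$, p, r, s, t}. Thus FOLLOW(<G>) = {$, p, r, s, t}.
FOLLOW(<A>): in <H>→r <F> <A> s, <A> is followed by s with FIRST {s}; in <G>→p <A>, the suffix after <A> is empty, so FOLLOW(<A>) ⊇ FOLLOW(<G>) = {$, p, r, s, t}. Thus FOLLOW(<A>) = {$, p, r, s, t}.
FOLLOW(<H>): in <S>→<H> p <G>, <H> is followed by p <G> with FIRST {p}; in <A>→<H>, the suffix after <H> is empty, so FOLLOW(<H>) ⊇ FOLLOW(<A>) = {$, p, r, s, t}. Thus FOLLOW(<H>) = {$, p, r, s, t}.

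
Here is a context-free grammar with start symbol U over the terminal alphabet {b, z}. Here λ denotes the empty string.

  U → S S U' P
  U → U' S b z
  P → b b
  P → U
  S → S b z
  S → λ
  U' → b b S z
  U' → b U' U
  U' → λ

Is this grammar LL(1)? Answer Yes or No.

FIRST(U) = {b}
FIRST(P) = {b}
FIRST(S) = {λ, b}
FIRST(U') = {λ, b}
FOLLOW(U) = {$, b}
FOLLOW(P) = {$, b}
FOLLOW(S) = {b, z}
FOLLOW(U') = {b}
Cell M[P, b] receives both P → b b and P → U — the grammar is not LL(1).

No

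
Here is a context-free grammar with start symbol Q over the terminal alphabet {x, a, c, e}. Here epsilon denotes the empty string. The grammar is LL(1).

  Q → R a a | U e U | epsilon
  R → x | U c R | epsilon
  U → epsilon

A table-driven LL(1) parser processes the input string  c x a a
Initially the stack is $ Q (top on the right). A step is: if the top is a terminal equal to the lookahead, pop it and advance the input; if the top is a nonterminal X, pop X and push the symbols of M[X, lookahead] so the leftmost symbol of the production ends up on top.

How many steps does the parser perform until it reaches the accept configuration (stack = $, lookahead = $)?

8

     Stack        Input      Action
  1  $ Q          c x a a $  expand Q → R a a
  2  $ a a R      c x a a $  expand R → U c R
  3  $ a a R c U  c x a a $  expand U → epsilon
  4  $ a a R c    c x a a $  match c
  5  $ a a R      x a a $    expand R → x
  6  $ a a x      x a a $    match x
  7  $ a a        a a $      match a
  8  $ a          a $        match a
Accept reached after 8 steps.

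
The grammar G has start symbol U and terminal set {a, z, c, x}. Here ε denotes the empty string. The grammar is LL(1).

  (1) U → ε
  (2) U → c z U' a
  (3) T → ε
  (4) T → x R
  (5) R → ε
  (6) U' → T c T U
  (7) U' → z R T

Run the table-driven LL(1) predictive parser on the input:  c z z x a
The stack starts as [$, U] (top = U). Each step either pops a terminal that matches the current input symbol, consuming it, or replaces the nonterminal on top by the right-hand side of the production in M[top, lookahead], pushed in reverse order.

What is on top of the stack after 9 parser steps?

a

step 1: stack=$ U  input=c z z x a $  — expand U → c z U' a
step 2: stack=$ a U' z c  input=c z z x a $  — match c
step 3: stack=$ a U' z  input=z z x a $  — match z
step 4: stack=$ a U'  input=z x a $  — expand U' → z R T
step 5: stack=$ a T R z  input=z x a $  — match z
step 6: stack=$ a T R  input=x a $  — expand R → ε
step 7: stack=$ a T  input=x a $  — expand T → x R
step 8: stack=$ a R x  input=x a $  — match x
step 9: stack=$ a R  input=a $  — expand R → ε
Stack after step 9: $ a (top = a).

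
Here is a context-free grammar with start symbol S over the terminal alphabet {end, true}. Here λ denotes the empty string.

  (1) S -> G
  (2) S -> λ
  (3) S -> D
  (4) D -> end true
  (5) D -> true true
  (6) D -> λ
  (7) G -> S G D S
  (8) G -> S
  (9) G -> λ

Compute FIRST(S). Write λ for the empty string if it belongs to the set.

FIRST(D): from D->end true we get {end}; from D->true true we get {true}; from D->λ we get {λ}. So FIRST(D) = {λ, end, true}.
FIRST(S): from S->G we get {λ, end, true}; from S->λ we get {λ}; from S->D we get {λ, end, true}. So FIRST(S) = {λ, end, true}.
FIRST(G): from G->S G D S we get {λ, end, true}; from G->S we get {λ, end, true}; from G->λ we get {λ}. So FIRST(G) = {λ, end, true}.

{λ, end, true}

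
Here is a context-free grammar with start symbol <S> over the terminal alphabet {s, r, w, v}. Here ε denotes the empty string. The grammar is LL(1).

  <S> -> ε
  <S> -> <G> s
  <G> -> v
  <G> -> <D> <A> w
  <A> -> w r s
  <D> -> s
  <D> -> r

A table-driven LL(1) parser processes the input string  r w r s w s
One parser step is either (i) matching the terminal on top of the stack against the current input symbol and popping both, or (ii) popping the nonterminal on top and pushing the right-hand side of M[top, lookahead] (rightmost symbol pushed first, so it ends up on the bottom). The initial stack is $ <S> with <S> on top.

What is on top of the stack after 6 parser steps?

     Stack          Input          Action
  1  $ <S>          r w r s w s $  expand <S> -> <G> s
  2  $ s <G>        r w r s w s $  expand <G> -> <D> <A> w
  3  $ s w <A> <D>  r w r s w s $  expand <D> -> r
  4  $ s w <A> r    r w r s w s $  match r
  5  $ s w <A>      w r s w s $    expand <A> -> w r s
  6  $ s w s r w    w r s w s $    match w
Stack after step 6: $ s w s r (top = r).

r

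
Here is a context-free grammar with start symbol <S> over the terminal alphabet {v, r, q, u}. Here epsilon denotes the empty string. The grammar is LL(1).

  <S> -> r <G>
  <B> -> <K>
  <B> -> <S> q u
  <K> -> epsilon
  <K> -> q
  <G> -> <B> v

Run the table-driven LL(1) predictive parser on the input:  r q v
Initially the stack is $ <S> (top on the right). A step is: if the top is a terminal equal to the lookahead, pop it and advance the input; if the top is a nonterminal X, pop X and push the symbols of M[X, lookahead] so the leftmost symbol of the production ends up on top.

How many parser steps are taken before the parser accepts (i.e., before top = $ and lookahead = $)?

7

     Stack    Input    Action
  1  $ <S>    r q v $  expand <S> -> r <G>
  2  $ <G> r  r q v $  match r
  3  $ <G>    q v $    expand <G> -> <B> v
  4  $ v <B>  q v $    expand <B> -> <K>
  5  $ v <K>  q v $    expand <K> -> q
  6  $ v q    q v $    match q
  7  $ v      v $      match v
Accept reached after 7 steps.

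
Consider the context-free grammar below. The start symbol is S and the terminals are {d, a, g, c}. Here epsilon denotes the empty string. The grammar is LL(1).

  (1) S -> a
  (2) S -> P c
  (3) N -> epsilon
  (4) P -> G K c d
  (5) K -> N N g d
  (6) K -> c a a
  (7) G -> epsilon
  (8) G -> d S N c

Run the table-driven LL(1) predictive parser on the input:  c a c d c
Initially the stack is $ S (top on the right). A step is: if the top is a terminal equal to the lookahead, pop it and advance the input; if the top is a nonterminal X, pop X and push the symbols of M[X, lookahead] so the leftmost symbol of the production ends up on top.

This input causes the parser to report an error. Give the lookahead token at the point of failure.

step 1: stack=$ S  input=c a c d c $  — expand S -> P c
step 2: stack=$ c P  input=c a c d c $  — expand P -> G K c d
step 3: stack=$ c d c K G  input=c a c d c $  — expand G -> epsilon
step 4: stack=$ c d c K  input=c a c d c $  — expand K -> c a a
step 5: stack=$ c d c a a c  input=c a c d c $  — match c
step 6: stack=$ c d c a a  input=a c d c $  — match a
step 7: stack=$ c d c a  input=c d c $  — error: top is terminal a but lookahead is c

c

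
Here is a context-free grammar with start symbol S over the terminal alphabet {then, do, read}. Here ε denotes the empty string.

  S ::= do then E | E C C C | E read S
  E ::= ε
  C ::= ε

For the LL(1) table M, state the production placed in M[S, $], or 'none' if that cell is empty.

S ::= E C C C

FIRST(E): from E::=ε we get {ε}. So FIRST(E) = {ε}.
FIRST(C): from C::=ε we get {ε}. So FIRST(C) = {ε}.
FIRST(S): from S::=do then E we get {do}; from S::=E C C C we get {ε}; from S::=E read S we get {read}. So FIRST(S) = {ε, do, read}.
FOLLOW(S) includes $ since S is the start symbol.
FOLLOW(S): in S::=E read S, the suffix after S is empty (adds nothing new). Thus FOLLOW(S) = {$}.
For S ::= do then E: FIRST(do then E) = {do}, so it goes in M[S, t] for t ∈ {do}.
For S ::= E C C C: FIRST(E C C C) = {ε}, so it goes in M[S, t] for t ∈ {}; since ε ∈ FIRST, also for every t ∈ FOLLOW(S) = {$}.
For S ::= E read S: FIRST(E read S) = {read}, so it goes in M[S, t] for t ∈ {read}.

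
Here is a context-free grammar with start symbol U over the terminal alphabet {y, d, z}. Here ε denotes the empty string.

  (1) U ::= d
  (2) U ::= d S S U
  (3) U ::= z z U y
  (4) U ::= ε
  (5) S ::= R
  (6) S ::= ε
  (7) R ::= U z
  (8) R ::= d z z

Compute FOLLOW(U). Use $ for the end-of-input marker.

{$, y, z}

FIRST(U) = {ε, d, z}
FIRST(R) = {d, z}  (via U z)
FIRST(S) = {ε, d, z}  (via R)
FOLLOW(U) includes $ since U is the start symbol.
FOLLOW(U): in U::=d S S U, the suffix after U is empty (adds nothing new); in U::=z z U y, U is followed by y with FIRST {y}; in R::=U z, U is followed by z with FIRST {z}. Thus FOLLOW(U) = {$, y, z}.
FOLLOW(S): in U::=d S S U (occurrence 1), S is followed by S U with FIRST {ε, d, z}; in U::=d S S U (occurrence 1), the suffix after S is nullable, so FOLLOW(S) ⊇ FOLLOW(U) = {$, y, z}; in U::=d S S U (occurrence 2), S is followed by U with FIRST {ε, d, z}; in U::=d S S U (occurrence 2), the suffix after S is nullable, so FOLLOW(S) ⊇ FOLLOW(U) = {$, y, z}. Thus FOLLOW(S) = {$, d, y, z}.
FOLLOW(R): in S::=R, the suffix after R is empty, so FOLLOW(R) ⊇ FOLLOW(S) = {$, d, y, z}. Thus FOLLOW(R) = {$, d, y, z}.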